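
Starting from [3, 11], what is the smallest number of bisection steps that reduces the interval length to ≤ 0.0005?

14

Width after n steps is 8/2^n. Need 2^n ≥ 8/0.0005 = 16000.
2^13 = 8192 < 16000 ≤ 2^14 = 16384, so n = 14.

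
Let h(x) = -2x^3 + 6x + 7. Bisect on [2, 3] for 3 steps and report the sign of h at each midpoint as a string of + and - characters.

--+

x = 2.5 gives h = -9.25, negative; keep [2, 2.5]
x = 2.25 gives h = -2.28125, negative; keep [2, 2.25]
x = 2.125 gives h = 0.558594, positive; keep [2.125, 2.25]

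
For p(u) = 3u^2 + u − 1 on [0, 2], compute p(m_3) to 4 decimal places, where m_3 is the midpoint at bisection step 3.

midpoint 1: p = 3 > 0 → [0, 1]
midpoint 0.5: p = 0.25 > 0 → [0, 0.5]
midpoint 0.25: p = -0.5625 < 0 → [0.25, 0.5]

-0.5625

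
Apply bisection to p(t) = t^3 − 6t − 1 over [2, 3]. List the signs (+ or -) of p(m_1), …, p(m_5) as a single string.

-++++

t = 2.5 gives p = -0.375, negative; keep [2.5, 3]
t = 2.75 gives p = 3.296875, positive; keep [2.5, 2.75]
t = 2.625 gives p = 1.337891, positive; keep [2.5, 2.625]
t = 2.5625 gives p = 0.4514, positive; keep [2.5, 2.5625]
t = 2.53125 gives p = 0.0308, positive; keep [2.5, 2.53125]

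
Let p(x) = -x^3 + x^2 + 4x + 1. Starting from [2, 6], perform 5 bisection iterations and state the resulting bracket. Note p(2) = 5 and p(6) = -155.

[2.625, 2.75]

midpoint 4: p = -31 < 0 → [2, 4]
midpoint 3: p = -5 < 0 → [2, 3]
midpoint 2.5: p = 1.625 > 0 → [2.5, 3]
midpoint 2.75: p = -1.2344 < 0 → [2.5, 2.75]
midpoint 2.625: p = 0.3027 > 0 → [2.625, 2.75]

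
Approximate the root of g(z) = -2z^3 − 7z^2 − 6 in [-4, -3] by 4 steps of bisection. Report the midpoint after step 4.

-3.6875

m = -3.5, g(m) = -6 (−); new bracket [-4, -3.5]
m = -3.75, g(m) = 1.03125 (+); new bracket [-3.75, -3.5]
m = -3.625, g(m) = -2.714844 (−); new bracket [-3.75, -3.625]
m = -3.6875, g(m) = -0.9009 (−); new bracket [-3.75, -3.6875]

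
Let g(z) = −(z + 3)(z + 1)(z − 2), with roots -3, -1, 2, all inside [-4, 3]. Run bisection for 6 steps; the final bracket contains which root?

midpoint -0.5: g = 3.125 > 0 → [-0.5, 3]
midpoint 1.25: g = 7.171875 > 0 → [1.25, 3]
midpoint 2.125: g = -2.001953 < 0 → [1.25, 2.125]
midpoint 1.6875: g = 3.9368 > 0 → [1.6875, 2.125]
midpoint 1.90625: g = 1.3368 > 0 → [1.90625, 2.125]
midpoint 2.015625: g = -0.2363 < 0 → [1.90625, 2.015625]

2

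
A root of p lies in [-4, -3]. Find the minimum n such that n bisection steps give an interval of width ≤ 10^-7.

24

Width after n steps is 1/2^n. Need 2^n ≥ 1/10^-7 = 10000000.
2^23 = 8388608 < 10000000 ≤ 2^24 = 16777216, so n = 24.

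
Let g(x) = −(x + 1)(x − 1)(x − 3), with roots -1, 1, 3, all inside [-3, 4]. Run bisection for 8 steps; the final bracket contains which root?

-1

x = 0.5 gives g = -1.875, negative; keep [-3, 0.5]
x = -1.25 gives g = 2.390625, positive; keep [-1.25, 0.5]
x = -0.375 gives g = -2.900391, negative; keep [-1.25, -0.375]
x = -0.8125 gives g = -1.2957, negative; keep [-1.25, -0.8125]
x = -1.03125 gives g = 0.2559, positive; keep [-1.03125, -0.8125]
x = -0.921875 gives g = -0.5889, negative; keep [-1.03125, -0.921875]
x = -0.9765625 gives g = -0.1842, negative; keep [-1.03125, -0.9765625]
x = -1.00390625 gives g = 0.0313, positive; keep [-1.00390625, -0.9765625]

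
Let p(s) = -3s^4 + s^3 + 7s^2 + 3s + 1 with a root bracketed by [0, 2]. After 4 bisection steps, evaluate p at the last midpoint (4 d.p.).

0.7473

s = 1 gives p = 9, positive; keep [1, 2]
s = 1.5 gives p = 9.4375, positive; keep [1.5, 2]
s = 1.75 gives p = 4.910156, positive; keep [1.75, 2]
s = 1.875 gives p = 0.7473, positive; keep [1.875, 2]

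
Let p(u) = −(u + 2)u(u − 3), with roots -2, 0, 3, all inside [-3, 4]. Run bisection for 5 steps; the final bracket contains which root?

3

u = 0.5 gives p = 3.125, positive; keep [0.5, 4]
u = 2.25 gives p = 7.171875, positive; keep [2.25, 4]
u = 3.125 gives p = -2.001953, negative; keep [2.25, 3.125]
u = 2.6875 gives p = 3.9368, positive; keep [2.6875, 3.125]
u = 2.90625 gives p = 1.3368, positive; keep [2.90625, 3.125]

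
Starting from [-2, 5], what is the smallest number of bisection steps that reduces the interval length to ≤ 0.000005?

21

Width after n steps is 7/2^n. Need 2^n ≥ 7/0.000005 = 1400000.
2^20 = 1048576 < 1400000 ≤ 2^21 = 2097152, so n = 21.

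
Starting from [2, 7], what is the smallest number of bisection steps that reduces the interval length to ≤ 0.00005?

Width after n steps is 5/2^n. Need 2^n ≥ 5/0.00005 = 100000.
2^16 = 65536 < 100000 ≤ 2^17 = 131072, so n = 17.

17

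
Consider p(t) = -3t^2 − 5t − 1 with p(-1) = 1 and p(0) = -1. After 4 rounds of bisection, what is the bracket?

t = -0.5 gives p = 0.75, positive; keep [-0.5, 0]
t = -0.25 gives p = 0.0625, positive; keep [-0.25, 0]
t = -0.125 gives p = -0.421875, negative; keep [-0.25, -0.125]
t = -0.1875 gives p = -0.168, negative; keep [-0.25, -0.1875]

[-0.25, -0.1875]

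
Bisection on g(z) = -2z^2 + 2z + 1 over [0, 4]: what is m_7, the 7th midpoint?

1.34375

g(2) = -3 < 0, so the root lies in [0, 2]
g(1) = 1 > 0, so the root lies in [1, 2]
g(1.5) = -0.5 < 0, so the root lies in [1, 1.5]
g(1.25) = 0.375 > 0, so the root lies in [1.25, 1.5]
g(1.375) = -0.0312 < 0, so the root lies in [1.25, 1.375]
g(1.3125) = 0.1797 > 0, so the root lies in [1.3125, 1.375]
g(1.34375) = 0.0762 > 0, so the root lies in [1.34375, 1.375]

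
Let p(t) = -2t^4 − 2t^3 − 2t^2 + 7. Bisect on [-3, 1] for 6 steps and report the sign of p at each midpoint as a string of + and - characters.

+--+++

p(-1) = 5 > 0, so the root lies in [-3, -1]
p(-2) = -17 < 0, so the root lies in [-2, -1]
p(-1.5) = -0.875 < 0, so the root lies in [-1.5, -1]
p(-1.25) = 2.8984 > 0, so the root lies in [-1.5, -1.25]
p(-1.375) = 1.269 > 0, so the root lies in [-1.5, -1.375]
p(-1.4375) = 0.268 > 0, so the root lies in [-1.5, -1.4375]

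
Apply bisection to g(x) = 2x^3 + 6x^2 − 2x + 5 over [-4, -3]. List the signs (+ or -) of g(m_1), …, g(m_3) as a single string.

midpoint -3.5: g = -0.25 < 0 → [-3.5, -3]
midpoint -3.25: g = 6.21875 > 0 → [-3.5, -3.25]
midpoint -3.375: g = 3.207031 > 0 → [-3.5, -3.375]

-++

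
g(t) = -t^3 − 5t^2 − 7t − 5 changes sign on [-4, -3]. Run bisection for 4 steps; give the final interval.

[-3.375, -3.3125]

g(-3.5) = 1.125 > 0, so the root lies in [-3.5, -3]
g(-3.25) = -0.734375 < 0, so the root lies in [-3.5, -3.25]
g(-3.375) = 0.115234 > 0, so the root lies in [-3.375, -3.25]
g(-3.3125) = -0.3289 < 0, so the root lies in [-3.375, -3.3125]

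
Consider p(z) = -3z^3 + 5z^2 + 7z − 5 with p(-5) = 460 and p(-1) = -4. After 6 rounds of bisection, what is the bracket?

z = -3 gives p = 100, positive; keep [-3, -1]
z = -2 gives p = 25, positive; keep [-2, -1]
z = -1.5 gives p = 5.875, positive; keep [-1.5, -1]
z = -1.25 gives p = -0.0781, negative; keep [-1.5, -1.25]
z = -1.375 gives p = 2.627, positive; keep [-1.375, -1.25]
z = -1.3125 gives p = 1.2087, positive; keep [-1.3125, -1.25]

[-1.3125, -1.25]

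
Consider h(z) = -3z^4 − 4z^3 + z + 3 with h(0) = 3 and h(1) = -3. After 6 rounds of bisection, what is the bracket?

z = 0.5 gives h = 2.8125, positive; keep [0.5, 1]
z = 0.75 gives h = 1.113281, positive; keep [0.75, 1]
z = 0.875 gives h = -0.563232, negative; keep [0.75, 0.875]
z = 0.8125 gives h = 0.3596, positive; keep [0.8125, 0.875]
z = 0.84375 gives h = -0.0794, negative; keep [0.8125, 0.84375]
z = 0.828125 gives h = 0.1455, positive; keep [0.828125, 0.84375]

[0.828125, 0.84375]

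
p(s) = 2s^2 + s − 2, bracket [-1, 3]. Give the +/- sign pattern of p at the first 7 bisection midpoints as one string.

midpoint 1: p = 1 > 0 → [-1, 1]
midpoint 0: p = -2 < 0 → [0, 1]
midpoint 0.5: p = -1 < 0 → [0.5, 1]
midpoint 0.75: p = -0.125 < 0 → [0.75, 1]
midpoint 0.875: p = 0.4062 > 0 → [0.75, 0.875]
midpoint 0.8125: p = 0.1328 > 0 → [0.75, 0.8125]
midpoint 0.78125: p = 0.002 > 0 → [0.75, 0.78125]

+---+++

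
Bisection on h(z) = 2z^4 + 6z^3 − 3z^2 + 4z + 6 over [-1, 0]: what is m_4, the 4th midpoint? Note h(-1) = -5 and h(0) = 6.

z = -0.5 gives h = 2.625, positive; keep [-1, -0.5]
z = -0.75 gives h = -0.585938, negative; keep [-0.75, -0.5]
z = -0.625 gives h = 1.168457, positive; keep [-0.75, -0.625]
z = -0.6875 gives h = 0.3291, positive; keep [-0.75, -0.6875]

-0.6875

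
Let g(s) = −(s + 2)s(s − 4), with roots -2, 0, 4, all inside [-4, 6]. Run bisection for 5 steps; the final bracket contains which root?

s = 1 gives g = 9, positive; keep [1, 6]
s = 3.5 gives g = 9.625, positive; keep [3.5, 6]
s = 4.75 gives g = -24.046875, negative; keep [3.5, 4.75]
s = 4.125 gives g = -3.1582, negative; keep [3.5, 4.125]
s = 3.8125 gives g = 4.155, positive; keep [3.8125, 4.125]

4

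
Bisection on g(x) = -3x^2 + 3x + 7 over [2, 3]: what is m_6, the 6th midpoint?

2.109375

m = 2.5, g(m) = -4.25 (−); new bracket [2, 2.5]
m = 2.25, g(m) = -1.4375 (−); new bracket [2, 2.25]
m = 2.125, g(m) = -0.171875 (−); new bracket [2, 2.125]
m = 2.0625, g(m) = 0.4258 (+); new bracket [2.0625, 2.125]
m = 2.09375, g(m) = 0.1299 (+); new bracket [2.09375, 2.125]
m = 2.109375, g(m) = -0.0203 (−); new bracket [2.09375, 2.109375]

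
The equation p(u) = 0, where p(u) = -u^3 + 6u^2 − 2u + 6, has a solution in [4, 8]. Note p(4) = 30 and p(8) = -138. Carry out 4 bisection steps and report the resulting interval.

p(6) = -6 < 0, so the root lies in [4, 6]
p(5) = 21 > 0, so the root lies in [5, 6]
p(5.5) = 10.125 > 0, so the root lies in [5.5, 6]
p(5.75) = 2.7656 > 0, so the root lies in [5.75, 6]

[5.75, 6]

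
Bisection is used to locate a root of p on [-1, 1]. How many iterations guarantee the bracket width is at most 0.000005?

Width after n steps is 2/2^n. Need 2^n ≥ 2/0.000005 = 400000.
2^18 = 262144 < 400000 ≤ 2^19 = 524288, so n = 19.

19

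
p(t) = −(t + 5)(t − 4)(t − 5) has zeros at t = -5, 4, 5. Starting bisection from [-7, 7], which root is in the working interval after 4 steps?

t = 0 gives p = -100, negative; keep [-7, 0]
t = -3.5 gives p = -95.625, negative; keep [-7, -3.5]
t = -5.25 gives p = 23.703125, positive; keep [-5.25, -3.5]
t = -4.375 gives p = -49.0723, negative; keep [-5.25, -4.375]

-5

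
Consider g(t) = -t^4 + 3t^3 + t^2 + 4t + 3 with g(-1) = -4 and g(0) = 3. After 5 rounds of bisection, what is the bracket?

m = -0.5, g(m) = 0.8125 (+); new bracket [-1, -0.5]
m = -0.75, g(m) = -1.019531 (−); new bracket [-0.75, -0.5]
m = -0.625, g(m) = 0.005615 (+); new bracket [-0.75, -0.625]
m = -0.6875, g(m) = -0.4756 (−); new bracket [-0.6875, -0.625]
m = -0.65625, g(m) = -0.2277 (−); new bracket [-0.65625, -0.625]

[-0.65625, -0.625]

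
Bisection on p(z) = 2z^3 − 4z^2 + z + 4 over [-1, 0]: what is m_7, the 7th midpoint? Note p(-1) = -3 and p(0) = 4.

-0.7578125

p(-0.5) = 2.25 > 0, so the root lies in [-1, -0.5]
p(-0.75) = 0.15625 > 0, so the root lies in [-1, -0.75]
p(-0.875) = -1.277344 < 0, so the root lies in [-0.875, -0.75]
p(-0.8125) = -0.5259 < 0, so the root lies in [-0.8125, -0.75]
p(-0.78125) = -0.1763 < 0, so the root lies in [-0.78125, -0.75]
p(-0.765625) = -0.0079 < 0, so the root lies in [-0.765625, -0.75]
p(-0.7578125) = 0.0747 > 0, so the root lies in [-0.765625, -0.7578125]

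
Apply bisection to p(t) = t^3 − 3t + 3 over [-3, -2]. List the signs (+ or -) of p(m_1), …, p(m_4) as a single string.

---+

t = -2.5 gives p = -5.125, negative; keep [-2.5, -2]
t = -2.25 gives p = -1.640625, negative; keep [-2.25, -2]
t = -2.125 gives p = -0.220703, negative; keep [-2.125, -2]
t = -2.0625 gives p = 0.4138, positive; keep [-2.125, -2.0625]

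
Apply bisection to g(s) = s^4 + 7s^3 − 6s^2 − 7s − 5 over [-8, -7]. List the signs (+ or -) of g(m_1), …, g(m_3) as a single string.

-+-

s = -7.5 gives g = -79.0625, negative; keep [-8, -7.5]
s = -7.75 gives g = 37.988281, positive; keep [-7.75, -7.5]
s = -7.625 gives g = -23.392334, negative; keep [-7.75, -7.625]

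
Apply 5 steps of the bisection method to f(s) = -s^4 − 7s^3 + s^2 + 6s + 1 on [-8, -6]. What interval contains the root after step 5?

[-7.0625, -7]

m = -7, f(m) = 8 (+); new bracket [-8, -7]
m = -7.5, f(m) = -198.6875 (−); new bracket [-7.5, -7]
m = -7.25, f(m) = -85.207031 (−); new bracket [-7.25, -7]
m = -7.125, f(m) = -36.1975 (−); new bracket [-7.125, -7]
m = -7.0625, f(m) = -13.513 (−); new bracket [-7.0625, -7]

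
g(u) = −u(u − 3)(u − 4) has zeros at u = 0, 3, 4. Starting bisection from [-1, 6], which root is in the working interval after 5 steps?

g(2.5) = -1.875 < 0, so the root lies in [-1, 2.5]
g(0.75) = -5.484375 < 0, so the root lies in [-1, 0.75]
g(-0.125) = 1.611328 > 0, so the root lies in [-0.125, 0.75]
g(0.3125) = -3.0969 < 0, so the root lies in [-0.125, 0.3125]
g(0.09375) = -1.0643 < 0, so the root lies in [-0.125, 0.09375]

0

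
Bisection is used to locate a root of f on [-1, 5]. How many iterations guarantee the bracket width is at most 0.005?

Width after n steps is 6/2^n. Need 2^n ≥ 6/0.005 = 1200.
2^10 = 1024 < 1200 ≤ 2^11 = 2048, so n = 11.

11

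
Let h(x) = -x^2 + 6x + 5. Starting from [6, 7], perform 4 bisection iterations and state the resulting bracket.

m = 6.5, h(m) = 1.75 (+); new bracket [6.5, 7]
m = 6.75, h(m) = -0.0625 (−); new bracket [6.5, 6.75]
m = 6.625, h(m) = 0.859375 (+); new bracket [6.625, 6.75]
m = 6.6875, h(m) = 0.4023 (+); new bracket [6.6875, 6.75]

[6.6875, 6.75]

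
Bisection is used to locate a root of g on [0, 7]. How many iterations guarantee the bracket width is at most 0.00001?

20

Width after n steps is 7/2^n. Need 2^n ≥ 7/0.00001 = 700000.
2^19 = 524288 < 700000 ≤ 2^20 = 1048576, so n = 20.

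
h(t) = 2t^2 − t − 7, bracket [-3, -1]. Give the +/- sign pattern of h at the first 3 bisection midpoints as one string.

t = -2 gives h = 3, positive; keep [-2, -1]
t = -1.5 gives h = -1, negative; keep [-2, -1.5]
t = -1.75 gives h = 0.875, positive; keep [-1.75, -1.5]

+-+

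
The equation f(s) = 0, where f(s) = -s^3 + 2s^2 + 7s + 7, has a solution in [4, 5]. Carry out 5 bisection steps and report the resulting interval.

[4.09375, 4.125]

m = 4.5, f(m) = -12.125 (−); new bracket [4, 4.5]
m = 4.25, f(m) = -3.890625 (−); new bracket [4, 4.25]
m = 4.125, f(m) = -0.283203 (−); new bracket [4, 4.125]
m = 4.0625, f(m) = 1.3982 (+); new bracket [4.0625, 4.125]
m = 4.09375, f(m) = 0.5675 (+); new bracket [4.09375, 4.125]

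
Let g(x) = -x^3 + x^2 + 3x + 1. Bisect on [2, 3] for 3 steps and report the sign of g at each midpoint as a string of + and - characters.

midpoint 2.5: g = -0.875 < 0 → [2, 2.5]
midpoint 2.25: g = 1.421875 > 0 → [2.25, 2.5]
midpoint 2.375: g = 0.369141 > 0 → [2.375, 2.5]

-++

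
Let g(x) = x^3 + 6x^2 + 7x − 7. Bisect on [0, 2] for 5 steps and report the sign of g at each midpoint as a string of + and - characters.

+-+-+

x = 1 gives g = 7, positive; keep [0, 1]
x = 0.5 gives g = -1.875, negative; keep [0.5, 1]
x = 0.75 gives g = 2.046875, positive; keep [0.5, 0.75]
x = 0.625 gives g = -0.0371, negative; keep [0.625, 0.75]
x = 0.6875 gives g = 0.9734, positive; keep [0.625, 0.6875]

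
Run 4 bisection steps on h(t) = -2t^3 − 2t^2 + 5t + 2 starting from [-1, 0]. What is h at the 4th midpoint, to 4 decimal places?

0.3032

t = -0.5 gives h = -0.75, negative; keep [-0.5, 0]
t = -0.25 gives h = 0.65625, positive; keep [-0.5, -0.25]
t = -0.375 gives h = -0.050781, negative; keep [-0.375, -0.25]
t = -0.3125 gives h = 0.3032, positive; keep [-0.375, -0.3125]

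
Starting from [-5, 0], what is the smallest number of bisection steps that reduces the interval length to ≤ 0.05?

7

Width after n steps is 5/2^n. Need 2^n ≥ 5/0.05 = 100.
2^6 = 64 < 100 ≤ 2^7 = 128, so n = 7.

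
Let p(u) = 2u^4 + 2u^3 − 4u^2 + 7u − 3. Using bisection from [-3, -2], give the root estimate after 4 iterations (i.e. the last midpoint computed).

-2.4375

midpoint -2.5: p = 1.375 > 0 → [-2.5, -2]
midpoint -2.25: p = -10.523438 < 0 → [-2.5, -2.25]
midpoint -2.375: p = -5.347168 < 0 → [-2.5, -2.375]
midpoint -2.4375: p = -2.1919 < 0 → [-2.5, -2.4375]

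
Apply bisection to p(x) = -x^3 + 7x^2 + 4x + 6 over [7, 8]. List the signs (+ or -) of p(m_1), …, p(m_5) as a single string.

+-+--

midpoint 7.5: p = 7.875 > 0 → [7.5, 8]
midpoint 7.75: p = -8.046875 < 0 → [7.5, 7.75]
midpoint 7.625: p = 0.162109 > 0 → [7.625, 7.75]
midpoint 7.6875: p = -3.8796 < 0 → [7.625, 7.6875]
midpoint 7.65625: p = -1.8432 < 0 → [7.625, 7.65625]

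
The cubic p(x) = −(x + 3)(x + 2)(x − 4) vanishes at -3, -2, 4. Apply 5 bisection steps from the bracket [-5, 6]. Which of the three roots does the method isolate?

x = 0.5 gives p = 30.625, positive; keep [0.5, 6]
x = 3.25 gives p = 24.609375, positive; keep [3.25, 6]
x = 4.625 gives p = -31.572266, negative; keep [3.25, 4.625]
x = 3.9375 gives p = 2.5745, positive; keep [3.9375, 4.625]
x = 4.28125 gives p = -12.8631, negative; keep [3.9375, 4.28125]

4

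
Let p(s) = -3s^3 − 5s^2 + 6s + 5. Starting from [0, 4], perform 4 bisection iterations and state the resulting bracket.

[1, 1.25]

m = 2, p(m) = -27 (−); new bracket [0, 2]
m = 1, p(m) = 3 (+); new bracket [1, 2]
m = 1.5, p(m) = -7.375 (−); new bracket [1, 1.5]
m = 1.25, p(m) = -1.1719 (−); new bracket [1, 1.25]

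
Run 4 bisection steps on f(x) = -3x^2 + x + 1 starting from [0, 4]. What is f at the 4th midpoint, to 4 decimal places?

0.0625

x = 2 gives f = -9, negative; keep [0, 2]
x = 1 gives f = -1, negative; keep [0, 1]
x = 0.5 gives f = 0.75, positive; keep [0.5, 1]
x = 0.75 gives f = 0.0625, positive; keep [0.75, 1]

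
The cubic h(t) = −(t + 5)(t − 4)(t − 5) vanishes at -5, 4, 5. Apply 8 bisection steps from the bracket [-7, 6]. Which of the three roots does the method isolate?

midpoint -0.5: h = -111.375 < 0 → [-7, -0.5]
midpoint -3.75: h = -84.765625 < 0 → [-7, -3.75]
midpoint -5.375: h = 36.474609 > 0 → [-5.375, -3.75]
midpoint -4.5625: h = -35.822 < 0 → [-5.375, -4.5625]
midpoint -4.96875: h = -2.794 < 0 → [-5.375, -4.96875]
midpoint -5.171875: h = 16.0351 > 0 → [-5.171875, -4.96875]
midpoint -5.0703125: h = 6.4224 > 0 → [-5.0703125, -4.96875]
midpoint -5.01953125: h = 1.7651 > 0 → [-5.01953125, -4.96875]

-5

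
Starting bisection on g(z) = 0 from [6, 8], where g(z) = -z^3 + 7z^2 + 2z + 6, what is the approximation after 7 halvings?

7.390625

z = 7 gives g = 20, positive; keep [7, 8]
z = 7.5 gives g = -7.125, negative; keep [7, 7.5]
z = 7.25 gives g = 7.359375, positive; keep [7.25, 7.5]
z = 7.375 gives g = 0.3535, positive; keep [7.375, 7.5]
z = 7.4375 gives g = -3.3259, negative; keep [7.375, 7.4375]
z = 7.40625 gives g = -1.4713, negative; keep [7.375, 7.40625]
z = 7.390625 gives g = -0.5552, negative; keep [7.375, 7.390625]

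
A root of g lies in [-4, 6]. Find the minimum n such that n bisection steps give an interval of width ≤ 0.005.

Width after n steps is 10/2^n. Need 2^n ≥ 10/0.005 = 2000.
2^10 = 1024 < 2000 ≤ 2^11 = 2048, so n = 11.

11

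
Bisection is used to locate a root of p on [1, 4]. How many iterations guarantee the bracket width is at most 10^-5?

Width after n steps is 3/2^n. Need 2^n ≥ 3/10^-5 = 300000.
2^18 = 262144 < 300000 ≤ 2^19 = 524288, so n = 19.

19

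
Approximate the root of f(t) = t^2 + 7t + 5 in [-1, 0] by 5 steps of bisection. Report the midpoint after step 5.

-0.78125

f(-0.5) = 1.75 > 0, so the root lies in [-1, -0.5]
f(-0.75) = 0.3125 > 0, so the root lies in [-1, -0.75]
f(-0.875) = -0.359375 < 0, so the root lies in [-0.875, -0.75]
f(-0.8125) = -0.0273 < 0, so the root lies in [-0.8125, -0.75]
f(-0.78125) = 0.1416 > 0, so the root lies in [-0.8125, -0.78125]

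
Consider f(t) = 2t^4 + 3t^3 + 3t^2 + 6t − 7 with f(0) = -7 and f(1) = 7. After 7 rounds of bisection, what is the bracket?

[0.6875, 0.6953125]

m = 0.5, f(m) = -2.75 (−); new bracket [0.5, 1]
m = 0.75, f(m) = 1.085938 (+); new bracket [0.5, 0.75]
m = 0.625, f(m) = -1.040527 (−); new bracket [0.625, 0.75]
m = 0.6875, f(m) = -0.0354 (−); new bracket [0.6875, 0.75]
m = 0.71875, f(m) = 0.51 (+); new bracket [0.6875, 0.71875]
m = 0.703125, f(m) = 0.2336 (+); new bracket [0.6875, 0.703125]
m = 0.6953125, f(m) = 0.0982 (+); new bracket [0.6875, 0.6953125]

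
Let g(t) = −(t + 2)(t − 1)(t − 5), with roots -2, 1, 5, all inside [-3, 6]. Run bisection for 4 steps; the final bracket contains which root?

5

t = 1.5 gives g = 6.125, positive; keep [1.5, 6]
t = 3.75 gives g = 19.765625, positive; keep [3.75, 6]
t = 4.875 gives g = 3.330078, positive; keep [4.875, 6]
t = 5.4375 gives g = -14.4392, negative; keep [4.875, 5.4375]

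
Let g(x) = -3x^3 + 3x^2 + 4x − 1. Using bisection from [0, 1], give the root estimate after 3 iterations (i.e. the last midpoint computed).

0.125

midpoint 0.5: g = 1.375 > 0 → [0, 0.5]
midpoint 0.25: g = 0.140625 > 0 → [0, 0.25]
midpoint 0.125: g = -0.458984 < 0 → [0.125, 0.25]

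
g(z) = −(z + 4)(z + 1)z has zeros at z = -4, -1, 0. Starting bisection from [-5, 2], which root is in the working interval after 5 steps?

-4

midpoint -1.5: g = -1.875 < 0 → [-5, -1.5]
midpoint -3.25: g = -5.484375 < 0 → [-5, -3.25]
midpoint -4.125: g = 1.611328 > 0 → [-4.125, -3.25]
midpoint -3.6875: g = -3.0969 < 0 → [-4.125, -3.6875]
midpoint -3.90625: g = -1.0643 < 0 → [-4.125, -3.90625]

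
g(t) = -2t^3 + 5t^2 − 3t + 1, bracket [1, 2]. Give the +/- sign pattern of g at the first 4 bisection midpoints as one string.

t = 1.5 gives g = 1, positive; keep [1.5, 2]
t = 1.75 gives g = 0.34375, positive; keep [1.75, 2]
t = 1.875 gives g = -0.230469, negative; keep [1.75, 1.875]
t = 1.8125 gives g = 0.0796, positive; keep [1.8125, 1.875]

++-+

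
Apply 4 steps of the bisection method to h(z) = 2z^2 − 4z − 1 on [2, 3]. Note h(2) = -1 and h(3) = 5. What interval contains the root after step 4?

[2.1875, 2.25]

midpoint 2.5: h = 1.5 > 0 → [2, 2.5]
midpoint 2.25: h = 0.125 > 0 → [2, 2.25]
midpoint 2.125: h = -0.46875 < 0 → [2.125, 2.25]
midpoint 2.1875: h = -0.1797 < 0 → [2.1875, 2.25]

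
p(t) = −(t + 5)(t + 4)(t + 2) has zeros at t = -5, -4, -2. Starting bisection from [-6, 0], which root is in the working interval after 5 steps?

-2

midpoint -3: p = 2 > 0 → [-3, 0]
midpoint -1.5: p = -4.375 < 0 → [-3, -1.5]
midpoint -2.25: p = 1.203125 > 0 → [-2.25, -1.5]
midpoint -1.875: p = -0.8301 < 0 → [-2.25, -1.875]
midpoint -2.0625: p = 0.3557 > 0 → [-2.0625, -1.875]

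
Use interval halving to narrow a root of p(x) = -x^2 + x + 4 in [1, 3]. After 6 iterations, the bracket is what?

[2.53125, 2.5625]

p(2) = 2 > 0, so the root lies in [2, 3]
p(2.5) = 0.25 > 0, so the root lies in [2.5, 3]
p(2.75) = -0.8125 < 0, so the root lies in [2.5, 2.75]
p(2.625) = -0.2656 < 0, so the root lies in [2.5, 2.625]
p(2.5625) = -0.0039 < 0, so the root lies in [2.5, 2.5625]
p(2.53125) = 0.124 > 0, so the root lies in [2.53125, 2.5625]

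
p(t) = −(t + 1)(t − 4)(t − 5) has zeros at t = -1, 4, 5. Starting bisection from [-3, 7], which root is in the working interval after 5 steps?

t = 2 gives p = -18, negative; keep [-3, 2]
t = -0.5 gives p = -12.375, negative; keep [-3, -0.5]
t = -1.75 gives p = 29.109375, positive; keep [-1.75, -0.5]
t = -1.125 gives p = 3.9238, positive; keep [-1.125, -0.5]
t = -0.8125 gives p = -5.2449, negative; keep [-1.125, -0.8125]

-1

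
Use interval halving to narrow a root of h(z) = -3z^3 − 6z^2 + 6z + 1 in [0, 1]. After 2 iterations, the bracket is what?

h(0.5) = 2.125 > 0, so the root lies in [0.5, 1]
h(0.75) = 0.859375 > 0, so the root lies in [0.75, 1]

[0.75, 1]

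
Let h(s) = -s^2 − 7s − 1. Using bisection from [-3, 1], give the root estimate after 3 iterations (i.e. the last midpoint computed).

-0.5

midpoint -1: h = 5 > 0 → [-1, 1]
midpoint 0: h = -1 < 0 → [-1, 0]
midpoint -0.5: h = 2.25 > 0 → [-0.5, 0]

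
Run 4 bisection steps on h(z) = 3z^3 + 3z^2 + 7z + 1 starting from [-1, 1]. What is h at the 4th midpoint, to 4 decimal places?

m = 0, h(m) = 1 (+); new bracket [-1, 0]
m = -0.5, h(m) = -2.125 (−); new bracket [-0.5, 0]
m = -0.25, h(m) = -0.609375 (−); new bracket [-0.25, 0]
m = -0.125, h(m) = 0.166 (+); new bracket [-0.25, -0.125]

0.1660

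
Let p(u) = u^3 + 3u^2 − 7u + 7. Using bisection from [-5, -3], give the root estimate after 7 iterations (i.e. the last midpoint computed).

midpoint -4: p = 19 > 0 → [-5, -4]
midpoint -4.5: p = 8.125 > 0 → [-5, -4.5]
midpoint -4.75: p = 0.765625 > 0 → [-5, -4.75]
midpoint -4.875: p = -3.4355 < 0 → [-4.875, -4.75]
midpoint -4.8125: p = -1.2903 < 0 → [-4.8125, -4.75]
midpoint -4.78125: p = -0.2513 < 0 → [-4.78125, -4.75]
midpoint -4.765625: p = 0.2599 > 0 → [-4.78125, -4.765625]

-4.765625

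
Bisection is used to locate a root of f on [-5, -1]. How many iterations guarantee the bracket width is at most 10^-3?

12

Width after n steps is 4/2^n. Need 2^n ≥ 4/10^-3 = 4000.
2^11 = 2048 < 4000 ≤ 2^12 = 4096, so n = 12.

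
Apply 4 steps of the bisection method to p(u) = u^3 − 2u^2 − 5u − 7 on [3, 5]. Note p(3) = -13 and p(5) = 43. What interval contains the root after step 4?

m = 4, p(m) = 5 (+); new bracket [3, 4]
m = 3.5, p(m) = -6.125 (−); new bracket [3.5, 4]
m = 3.75, p(m) = -1.140625 (−); new bracket [3.75, 4]
m = 3.875, p(m) = 1.7793 (+); new bracket [3.75, 3.875]

[3.75, 3.875]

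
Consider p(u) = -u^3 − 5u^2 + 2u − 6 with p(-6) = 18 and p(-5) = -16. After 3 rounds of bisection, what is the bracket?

[-5.625, -5.5]

midpoint -5.5: p = -1.875 < 0 → [-6, -5.5]
midpoint -5.75: p = 7.296875 > 0 → [-5.75, -5.5]
midpoint -5.625: p = 2.525391 > 0 → [-5.625, -5.5]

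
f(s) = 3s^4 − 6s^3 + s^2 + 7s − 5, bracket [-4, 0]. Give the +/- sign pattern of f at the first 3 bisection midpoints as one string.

+-+

midpoint -2: f = 81 > 0 → [-2, 0]
midpoint -1: f = -2 < 0 → [-2, -1]
midpoint -1.5: f = 22.1875 > 0 → [-1.5, -1]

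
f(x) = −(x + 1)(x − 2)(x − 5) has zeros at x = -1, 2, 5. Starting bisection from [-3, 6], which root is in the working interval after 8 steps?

-1

x = 1.5 gives f = -4.375, negative; keep [-3, 1.5]
x = -0.75 gives f = -3.953125, negative; keep [-3, -0.75]
x = -1.875 gives f = 23.310547, positive; keep [-1.875, -0.75]
x = -1.3125 gives f = 6.5344, positive; keep [-1.3125, -0.75]
x = -1.03125 gives f = 0.5713, positive; keep [-1.03125, -0.75]
x = -0.890625 gives f = -1.8624, negative; keep [-1.03125, -0.890625]
x = -0.9609375 gives f = -0.6895, negative; keep [-1.03125, -0.9609375]
x = -0.99609375 gives f = -0.0702, negative; keep [-1.03125, -0.99609375]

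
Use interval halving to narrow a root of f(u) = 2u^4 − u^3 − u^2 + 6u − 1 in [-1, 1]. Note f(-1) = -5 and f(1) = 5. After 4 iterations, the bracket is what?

f(0) = -1 < 0, so the root lies in [0, 1]
f(0.5) = 1.75 > 0, so the root lies in [0, 0.5]
f(0.25) = 0.429688 > 0, so the root lies in [0, 0.25]
f(0.125) = -0.2671 < 0, so the root lies in [0.125, 0.25]

[0.125, 0.25]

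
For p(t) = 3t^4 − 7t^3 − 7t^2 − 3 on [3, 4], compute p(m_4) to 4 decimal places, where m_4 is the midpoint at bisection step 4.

-5.8210

p(3.5) = 61.3125 > 0, so the root lies in [3, 3.5]
p(3.25) = 17.464844 > 0, so the root lies in [3, 3.25]
p(3.125) = 1.119873 > 0, so the root lies in [3, 3.125]
p(3.0625) = -5.821 < 0, so the root lies in [3.0625, 3.125]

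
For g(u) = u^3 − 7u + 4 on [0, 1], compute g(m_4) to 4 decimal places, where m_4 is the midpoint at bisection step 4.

0.2405

u = 0.5 gives g = 0.625, positive; keep [0.5, 1]
u = 0.75 gives g = -0.828125, negative; keep [0.5, 0.75]
u = 0.625 gives g = -0.130859, negative; keep [0.5, 0.625]
u = 0.5625 gives g = 0.2405, positive; keep [0.5625, 0.625]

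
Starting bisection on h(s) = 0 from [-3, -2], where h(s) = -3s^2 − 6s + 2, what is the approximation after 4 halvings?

s = -2.5 gives h = -1.75, negative; keep [-2.5, -2]
s = -2.25 gives h = 0.3125, positive; keep [-2.5, -2.25]
s = -2.375 gives h = -0.671875, negative; keep [-2.375, -2.25]
s = -2.3125 gives h = -0.168, negative; keep [-2.3125, -2.25]

-2.3125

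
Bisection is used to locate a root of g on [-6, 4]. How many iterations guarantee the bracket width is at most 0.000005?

Width after n steps is 10/2^n. Need 2^n ≥ 10/0.000005 = 2000000.
2^20 = 1048576 < 2000000 ≤ 2^21 = 2097152, so n = 21.

21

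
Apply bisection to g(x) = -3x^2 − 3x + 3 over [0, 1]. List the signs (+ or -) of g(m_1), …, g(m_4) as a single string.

midpoint 0.5: g = 0.75 > 0 → [0.5, 1]
midpoint 0.75: g = -0.9375 < 0 → [0.5, 0.75]
midpoint 0.625: g = -0.046875 < 0 → [0.5, 0.625]
midpoint 0.5625: g = 0.3633 > 0 → [0.5625, 0.625]

+--+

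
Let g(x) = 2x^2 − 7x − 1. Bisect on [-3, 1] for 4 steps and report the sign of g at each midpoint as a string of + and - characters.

g(-1) = 8 > 0, so the root lies in [-1, 1]
g(0) = -1 < 0, so the root lies in [-1, 0]
g(-0.5) = 3 > 0, so the root lies in [-0.5, 0]
g(-0.25) = 0.875 > 0, so the root lies in [-0.25, 0]

+-++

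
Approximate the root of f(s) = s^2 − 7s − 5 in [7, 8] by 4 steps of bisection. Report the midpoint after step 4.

7.6875

m = 7.5, f(m) = -1.25 (−); new bracket [7.5, 8]
m = 7.75, f(m) = 0.8125 (+); new bracket [7.5, 7.75]
m = 7.625, f(m) = -0.234375 (−); new bracket [7.625, 7.75]
m = 7.6875, f(m) = 0.2852 (+); new bracket [7.625, 7.6875]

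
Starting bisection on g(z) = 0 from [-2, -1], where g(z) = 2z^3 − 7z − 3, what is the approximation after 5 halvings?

-1.59375

z = -1.5 gives g = 0.75, positive; keep [-2, -1.5]
z = -1.75 gives g = -1.46875, negative; keep [-1.75, -1.5]
z = -1.625 gives g = -0.207031, negative; keep [-1.625, -1.5]
z = -1.5625 gives g = 0.3081, positive; keep [-1.625, -1.5625]
z = -1.59375 gives g = 0.0599, positive; keep [-1.625, -1.59375]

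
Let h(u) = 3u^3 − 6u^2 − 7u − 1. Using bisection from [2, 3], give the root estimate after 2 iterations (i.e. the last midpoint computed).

m = 2.5, h(m) = -9.125 (−); new bracket [2.5, 3]
m = 2.75, h(m) = -3.234375 (−); new bracket [2.75, 3]

2.75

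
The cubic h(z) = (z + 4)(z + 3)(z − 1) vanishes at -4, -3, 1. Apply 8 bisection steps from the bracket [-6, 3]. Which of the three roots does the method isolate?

1

z = -1.5 gives h = -9.375, negative; keep [-1.5, 3]
z = 0.75 gives h = -4.453125, negative; keep [0.75, 3]
z = 1.875 gives h = 25.060547, positive; keep [0.75, 1.875]
z = 1.3125 gives h = 7.1594, positive; keep [0.75, 1.3125]
z = 1.03125 gives h = 0.6338, positive; keep [0.75, 1.03125]
z = 0.890625 gives h = -2.0811, negative; keep [0.890625, 1.03125]
z = 0.9609375 gives h = -0.7676, negative; keep [0.9609375, 1.03125]
z = 0.99609375 gives h = -0.078, negative; keep [0.99609375, 1.03125]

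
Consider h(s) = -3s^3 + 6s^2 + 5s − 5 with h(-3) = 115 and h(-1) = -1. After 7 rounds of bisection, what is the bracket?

[-1.0625, -1.046875]

midpoint -2: h = 33 > 0 → [-2, -1]
midpoint -1.5: h = 11.125 > 0 → [-1.5, -1]
midpoint -1.25: h = 3.984375 > 0 → [-1.25, -1]
midpoint -1.125: h = 1.2402 > 0 → [-1.125, -1]
midpoint -1.0625: h = 0.0593 > 0 → [-1.0625, -1]
midpoint -1.03125: h = -0.4853 < 0 → [-1.0625, -1.03125]
midpoint -1.046875: h = -0.2167 < 0 → [-1.0625, -1.046875]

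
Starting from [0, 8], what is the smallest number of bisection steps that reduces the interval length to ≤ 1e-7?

27

Width after n steps is 8/2^n. Need 2^n ≥ 8/1e-7 = 80000000.
2^26 = 67108864 < 80000000 ≤ 2^27 = 134217728, so n = 27.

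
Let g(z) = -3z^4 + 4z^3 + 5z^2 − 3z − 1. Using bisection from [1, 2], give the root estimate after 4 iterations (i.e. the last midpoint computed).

1.9375

midpoint 1.5: g = 4.0625 > 0 → [1.5, 2]
midpoint 1.75: g = 2.363281 > 0 → [1.75, 2]
midpoint 1.875: g = 0.241455 > 0 → [1.875, 2]
midpoint 1.9375: g = -1.2256 < 0 → [1.875, 1.9375]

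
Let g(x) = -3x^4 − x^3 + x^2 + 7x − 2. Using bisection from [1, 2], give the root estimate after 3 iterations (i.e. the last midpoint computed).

x = 1.5 gives g = -7.8125, negative; keep [1, 1.5]
x = 1.25 gives g = -0.964844, negative; keep [1, 1.25]
x = 1.125 gives g = 0.911377, positive; keep [1.125, 1.25]

1.125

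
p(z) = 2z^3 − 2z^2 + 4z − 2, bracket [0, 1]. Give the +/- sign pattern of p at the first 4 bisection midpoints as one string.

-++-

z = 0.5 gives p = -0.25, negative; keep [0.5, 1]
z = 0.75 gives p = 0.71875, positive; keep [0.5, 0.75]
z = 0.625 gives p = 0.207031, positive; keep [0.5, 0.625]
z = 0.5625 gives p = -0.0269, negative; keep [0.5625, 0.625]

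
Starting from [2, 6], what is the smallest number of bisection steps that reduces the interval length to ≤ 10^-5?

19

Width after n steps is 4/2^n. Need 2^n ≥ 4/10^-5 = 400000.
2^18 = 262144 < 400000 ≤ 2^19 = 524288, so n = 19.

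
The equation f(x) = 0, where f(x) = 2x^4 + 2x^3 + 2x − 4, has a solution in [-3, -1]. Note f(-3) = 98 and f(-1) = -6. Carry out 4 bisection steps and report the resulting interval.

x = -2 gives f = 8, positive; keep [-2, -1]
x = -1.5 gives f = -3.625, negative; keep [-2, -1.5]
x = -1.75 gives f = 0.539062, positive; keep [-1.75, -1.5]
x = -1.625 gives f = -1.8862, negative; keep [-1.75, -1.625]

[-1.75, -1.625]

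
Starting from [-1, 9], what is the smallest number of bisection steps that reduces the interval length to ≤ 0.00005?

18

Width after n steps is 10/2^n. Need 2^n ≥ 10/0.00005 = 200000.
2^17 = 131072 < 200000 ≤ 2^18 = 262144, so n = 18.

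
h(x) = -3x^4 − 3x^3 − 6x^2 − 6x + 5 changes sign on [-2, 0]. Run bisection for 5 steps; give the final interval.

[-1.375, -1.3125]

midpoint -1: h = 5 > 0 → [-2, -1]
midpoint -1.5: h = -4.5625 < 0 → [-1.5, -1]
midpoint -1.25: h = 1.660156 > 0 → [-1.5, -1.25]
midpoint -1.375: h = -1.0183 < 0 → [-1.375, -1.25]
midpoint -1.3125: h = 0.4194 > 0 → [-1.375, -1.3125]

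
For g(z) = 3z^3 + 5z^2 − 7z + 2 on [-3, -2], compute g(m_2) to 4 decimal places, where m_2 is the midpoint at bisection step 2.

g(-2.5) = 3.875 > 0, so the root lies in [-3, -2.5]
g(-2.75) = -3.328125 < 0, so the root lies in [-2.75, -2.5]

-3.3281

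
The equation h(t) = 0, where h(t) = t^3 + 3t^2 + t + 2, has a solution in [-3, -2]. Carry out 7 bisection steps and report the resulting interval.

midpoint -2.5: h = 2.625 > 0 → [-3, -2.5]
midpoint -2.75: h = 1.140625 > 0 → [-3, -2.75]
midpoint -2.875: h = 0.158203 > 0 → [-3, -2.875]
midpoint -2.9375: h = -0.3982 < 0 → [-2.9375, -2.875]
midpoint -2.90625: h = -0.1144 < 0 → [-2.90625, -2.875]
midpoint -2.890625: h = 0.0233 > 0 → [-2.90625, -2.890625]
midpoint -2.8984375: h = -0.0452 < 0 → [-2.8984375, -2.890625]

[-2.8984375, -2.890625]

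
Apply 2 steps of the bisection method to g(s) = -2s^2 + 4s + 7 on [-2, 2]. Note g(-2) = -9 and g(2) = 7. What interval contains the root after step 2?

s = 0 gives g = 7, positive; keep [-2, 0]
s = -1 gives g = 1, positive; keep [-2, -1]

[-2, -1]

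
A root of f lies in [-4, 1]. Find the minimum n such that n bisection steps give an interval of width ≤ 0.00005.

17

Width after n steps is 5/2^n. Need 2^n ≥ 5/0.00005 = 100000.
2^16 = 65536 < 100000 ≤ 2^17 = 131072, so n = 17.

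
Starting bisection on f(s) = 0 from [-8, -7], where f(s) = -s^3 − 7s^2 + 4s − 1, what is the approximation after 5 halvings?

f(-7.5) = -2.875 < 0, so the root lies in [-8, -7.5]
f(-7.75) = 13.046875 > 0, so the root lies in [-7.75, -7.5]
f(-7.625) = 4.837891 > 0, so the root lies in [-7.625, -7.5]
f(-7.5625) = 0.9202 > 0, so the root lies in [-7.5625, -7.5]
f(-7.53125) = -0.9926 < 0, so the root lies in [-7.5625, -7.53125]

-7.53125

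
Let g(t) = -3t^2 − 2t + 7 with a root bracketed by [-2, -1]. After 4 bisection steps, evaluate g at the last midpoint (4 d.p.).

-0.3867

g(-1.5) = 3.25 > 0, so the root lies in [-2, -1.5]
g(-1.75) = 1.3125 > 0, so the root lies in [-2, -1.75]
g(-1.875) = 0.203125 > 0, so the root lies in [-2, -1.875]
g(-1.9375) = -0.3867 < 0, so the root lies in [-1.9375, -1.875]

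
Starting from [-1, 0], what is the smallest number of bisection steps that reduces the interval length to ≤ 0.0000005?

21

Width after n steps is 1/2^n. Need 2^n ≥ 1/0.0000005 = 2000000.
2^20 = 1048576 < 2000000 ≤ 2^21 = 2097152, so n = 21.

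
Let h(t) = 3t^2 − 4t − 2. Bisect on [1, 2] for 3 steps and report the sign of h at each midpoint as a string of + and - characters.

h(1.5) = -1.25 < 0, so the root lies in [1.5, 2]
h(1.75) = 0.1875 > 0, so the root lies in [1.5, 1.75]
h(1.625) = -0.578125 < 0, so the root lies in [1.625, 1.75]

-+-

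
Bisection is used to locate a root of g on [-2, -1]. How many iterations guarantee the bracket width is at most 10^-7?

24

Width after n steps is 1/2^n. Need 2^n ≥ 1/10^-7 = 10000000.
2^23 = 8388608 < 10000000 ≤ 2^24 = 16777216, so n = 24.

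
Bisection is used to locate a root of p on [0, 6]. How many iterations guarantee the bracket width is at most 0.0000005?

24

Width after n steps is 6/2^n. Need 2^n ≥ 6/0.0000005 = 12000000.
2^23 = 8388608 < 12000000 ≤ 2^24 = 16777216, so n = 24.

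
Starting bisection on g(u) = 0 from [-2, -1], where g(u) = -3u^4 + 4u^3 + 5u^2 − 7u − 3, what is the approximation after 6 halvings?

g(-1.5) = -9.9375 < 0, so the root lies in [-1.5, -1]
g(-1.25) = -1.574219 < 0, so the root lies in [-1.25, -1]
g(-1.125) = 0.702393 > 0, so the root lies in [-1.25, -1.125]
g(-1.1875) = -0.3006 < 0, so the root lies in [-1.1875, -1.125]
g(-1.15625) = 0.2331 > 0, so the root lies in [-1.1875, -1.15625]
g(-1.171875) = -0.0255 < 0, so the root lies in [-1.171875, -1.15625]

-1.171875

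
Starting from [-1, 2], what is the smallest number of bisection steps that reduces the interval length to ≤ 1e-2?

Width after n steps is 3/2^n. Need 2^n ≥ 3/1e-2 = 300.
2^8 = 256 < 300 ≤ 2^9 = 512, so n = 9.

9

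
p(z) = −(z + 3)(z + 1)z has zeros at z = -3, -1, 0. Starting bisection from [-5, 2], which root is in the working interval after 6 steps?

-3

z = -1.5 gives p = -1.125, negative; keep [-5, -1.5]
z = -3.25 gives p = 1.828125, positive; keep [-3.25, -1.5]
z = -2.375 gives p = -2.041016, negative; keep [-3.25, -2.375]
z = -2.8125 gives p = -0.9558, negative; keep [-3.25, -2.8125]
z = -3.03125 gives p = 0.1924, positive; keep [-3.03125, -2.8125]
z = -2.921875 gives p = -0.4387, negative; keep [-3.03125, -2.921875]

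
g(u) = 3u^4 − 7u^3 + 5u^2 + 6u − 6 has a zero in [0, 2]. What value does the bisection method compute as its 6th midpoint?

0.84375

midpoint 1: g = 1 > 0 → [0, 1]
midpoint 0.5: g = -2.4375 < 0 → [0.5, 1]
midpoint 0.75: g = -0.691406 < 0 → [0.75, 1]
midpoint 0.875: g = 0.1472 > 0 → [0.75, 0.875]
midpoint 0.8125: g = -0.2714 < 0 → [0.8125, 0.875]
midpoint 0.84375: g = -0.0622 < 0 → [0.84375, 0.875]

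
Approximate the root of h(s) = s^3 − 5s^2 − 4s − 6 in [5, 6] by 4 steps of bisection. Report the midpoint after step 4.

s = 5.5 gives h = -12.875, negative; keep [5.5, 6]
s = 5.75 gives h = -4.203125, negative; keep [5.75, 6]
s = 5.875 gives h = 0.701172, positive; keep [5.75, 5.875]
s = 5.8125 gives h = -1.7996, negative; keep [5.8125, 5.875]

5.8125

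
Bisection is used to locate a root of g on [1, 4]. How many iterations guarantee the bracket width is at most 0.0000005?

Width after n steps is 3/2^n. Need 2^n ≥ 3/0.0000005 = 6000000.
2^22 = 4194304 < 6000000 ≤ 2^23 = 8388608, so n = 23.

23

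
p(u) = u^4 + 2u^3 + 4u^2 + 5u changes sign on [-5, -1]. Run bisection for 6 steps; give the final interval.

[-1.5625, -1.5]

u = -3 gives p = 48, positive; keep [-3, -1]
u = -2 gives p = 6, positive; keep [-2, -1]
u = -1.5 gives p = -0.1875, negative; keep [-2, -1.5]
u = -1.75 gives p = 2.1602, positive; keep [-1.75, -1.5]
u = -1.625 gives p = 0.8284, positive; keep [-1.625, -1.5]
u = -1.5625 gives p = 0.2842, positive; keep [-1.5625, -1.5]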